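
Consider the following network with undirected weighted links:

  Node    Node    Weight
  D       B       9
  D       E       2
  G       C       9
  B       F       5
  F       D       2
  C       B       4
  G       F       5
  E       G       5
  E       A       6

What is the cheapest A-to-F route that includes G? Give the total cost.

16

Shortest A→G: A → E → G = 11
Shortest G→F: G → F = 5
Total via G: 11 + 5 = 16.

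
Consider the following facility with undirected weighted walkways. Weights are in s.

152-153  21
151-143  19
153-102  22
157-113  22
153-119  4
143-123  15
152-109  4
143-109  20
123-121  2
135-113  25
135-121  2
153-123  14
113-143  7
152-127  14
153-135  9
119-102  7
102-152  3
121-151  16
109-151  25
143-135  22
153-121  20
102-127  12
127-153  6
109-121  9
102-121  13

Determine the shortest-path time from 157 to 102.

Settle nodes by increasing distance from 157:
157: 0
113: 22  (via 157)
143: 29  (via 113)
123: 44  (via 143)
121: 46  (via 123)
135: 47  (via 113)
151: 48  (via 143)
109: 49  (via 143)
152: 53  (via 109)
102: 56  (via 152)
Shortest route: 157 → 113 → 143 → 109 → 152 → 102 = 56 s.

56 s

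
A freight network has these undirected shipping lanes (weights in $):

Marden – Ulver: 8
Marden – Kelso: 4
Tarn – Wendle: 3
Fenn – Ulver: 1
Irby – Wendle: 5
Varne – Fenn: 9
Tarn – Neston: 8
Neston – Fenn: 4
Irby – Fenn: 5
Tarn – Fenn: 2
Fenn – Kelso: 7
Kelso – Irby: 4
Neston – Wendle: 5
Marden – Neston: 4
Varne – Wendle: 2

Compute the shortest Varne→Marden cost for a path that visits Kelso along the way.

$15

Shortest Varne→Kelso: Varne → Wendle → Irby → Kelso = 11
Shortest Kelso→Marden: Kelso → Marden = 4
Total via Kelso: 11 + 4 = $15.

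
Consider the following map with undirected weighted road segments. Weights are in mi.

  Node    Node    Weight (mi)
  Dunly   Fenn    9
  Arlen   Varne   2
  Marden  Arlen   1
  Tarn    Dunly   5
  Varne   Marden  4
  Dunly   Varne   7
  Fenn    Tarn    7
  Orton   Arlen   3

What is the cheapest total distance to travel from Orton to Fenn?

Compare a few routes:
Orton → Arlen → Marden → Varne → Dunly → Fenn: 3+1+4+7+9 = 24
Orton → Arlen → Varne → Dunly → Fenn: 3+2+7+9 = 21
The minimum is 21 mi via Orton → Arlen → Varne → Dunly → Fenn.

21 mi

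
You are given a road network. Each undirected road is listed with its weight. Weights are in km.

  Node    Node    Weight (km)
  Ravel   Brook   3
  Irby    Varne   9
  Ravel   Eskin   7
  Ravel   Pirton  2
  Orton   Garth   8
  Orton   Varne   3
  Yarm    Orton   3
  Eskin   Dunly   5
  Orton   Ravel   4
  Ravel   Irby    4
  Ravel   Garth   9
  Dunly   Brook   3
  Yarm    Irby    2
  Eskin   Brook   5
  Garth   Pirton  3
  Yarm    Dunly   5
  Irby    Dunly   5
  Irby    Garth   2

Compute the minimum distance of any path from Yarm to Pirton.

7 km

Enumerating some paths:
Yarm - Irby - Ravel - Pirton: 2+4+2 = 8
Yarm - Irby - Garth - Pirton: 2+2+3 = 7
Yarm - Orton - Ravel - Pirton: 3+4+2 = 9
Yarm - Dunly - Brook - Ravel - Pirton: 5+3+3+2 = 13
Cheapest is Yarm - Irby - Garth - Pirton at 7 km.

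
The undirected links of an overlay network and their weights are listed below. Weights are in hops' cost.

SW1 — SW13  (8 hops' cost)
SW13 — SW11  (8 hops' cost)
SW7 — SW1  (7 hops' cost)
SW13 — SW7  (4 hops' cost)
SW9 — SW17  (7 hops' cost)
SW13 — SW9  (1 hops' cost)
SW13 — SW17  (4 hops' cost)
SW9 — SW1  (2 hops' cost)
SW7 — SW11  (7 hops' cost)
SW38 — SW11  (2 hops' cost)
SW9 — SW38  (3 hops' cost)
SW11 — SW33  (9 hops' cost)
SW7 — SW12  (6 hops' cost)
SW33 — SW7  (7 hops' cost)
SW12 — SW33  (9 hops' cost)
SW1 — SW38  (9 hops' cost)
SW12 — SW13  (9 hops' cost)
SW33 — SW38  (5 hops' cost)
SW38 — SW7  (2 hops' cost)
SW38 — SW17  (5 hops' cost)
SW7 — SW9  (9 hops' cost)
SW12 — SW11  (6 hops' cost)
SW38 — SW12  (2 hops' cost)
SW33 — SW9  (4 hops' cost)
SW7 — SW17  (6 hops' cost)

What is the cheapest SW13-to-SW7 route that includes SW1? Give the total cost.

10 hops' cost

Best SW13 to SW1: SW13 → SW9 → SW1 costing 3
Best SW1 to SW7: SW1 → SW7 costing 7
Total via SW1: 3 + 7 = 10 hops' cost.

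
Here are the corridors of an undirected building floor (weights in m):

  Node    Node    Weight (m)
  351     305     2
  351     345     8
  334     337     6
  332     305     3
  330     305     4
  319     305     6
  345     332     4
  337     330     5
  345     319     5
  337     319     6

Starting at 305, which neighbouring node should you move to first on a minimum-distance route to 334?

330

Candidate routes:
305 - 319 - 337 - 334: 6+6+6 = 18
305 - 330 - 337 - 334: 4+5+6 = 15
Cheapest is 305 - 330 - 337 - 334 at 15 m.
So from 305 the first move is to 330.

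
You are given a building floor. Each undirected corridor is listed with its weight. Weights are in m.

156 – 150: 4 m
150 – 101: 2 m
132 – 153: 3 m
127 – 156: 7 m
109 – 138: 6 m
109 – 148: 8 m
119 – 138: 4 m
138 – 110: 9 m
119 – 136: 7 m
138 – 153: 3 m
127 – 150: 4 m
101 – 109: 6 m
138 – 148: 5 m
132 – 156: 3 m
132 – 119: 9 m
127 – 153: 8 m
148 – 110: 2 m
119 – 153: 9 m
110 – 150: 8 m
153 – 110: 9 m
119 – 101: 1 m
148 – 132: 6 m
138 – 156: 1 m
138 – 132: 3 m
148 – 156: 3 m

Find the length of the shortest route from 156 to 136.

12 m

Candidate routes:
156–132–138–119–136: 3+3+4+7 = 17
156–138–119–136: 1+4+7 = 12
156–150–101–119–136: 4+2+1+7 = 14
The minimum is 12 m via 156–138–119–136.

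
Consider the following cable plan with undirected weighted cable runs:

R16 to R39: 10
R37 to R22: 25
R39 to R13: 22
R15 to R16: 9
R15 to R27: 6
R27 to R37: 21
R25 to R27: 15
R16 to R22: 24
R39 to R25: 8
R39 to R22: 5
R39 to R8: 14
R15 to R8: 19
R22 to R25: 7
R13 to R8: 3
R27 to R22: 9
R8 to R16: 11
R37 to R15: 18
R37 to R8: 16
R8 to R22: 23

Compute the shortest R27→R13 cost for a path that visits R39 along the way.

Shortest R27→R39: R27–R22–R39 = 14
Best R39 to R13: R39–R8–R13 costing 17
Total via R39: 14 + 17 = 31.

31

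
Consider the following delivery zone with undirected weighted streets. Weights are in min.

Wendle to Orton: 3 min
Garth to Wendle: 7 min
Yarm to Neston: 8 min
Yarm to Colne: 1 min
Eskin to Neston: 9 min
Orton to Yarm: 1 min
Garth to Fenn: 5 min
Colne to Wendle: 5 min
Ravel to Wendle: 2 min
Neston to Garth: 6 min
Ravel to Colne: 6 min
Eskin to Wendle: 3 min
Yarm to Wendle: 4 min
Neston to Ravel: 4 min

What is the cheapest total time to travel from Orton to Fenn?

Running Dijkstra from Orton:
Orton: 0
Yarm: 1  (via Orton)
Colne: 2  (via Yarm)
Wendle: 3  (via Orton)
Ravel: 5  (via Wendle)
Eskin: 6  (via Wendle)
Neston: 9  (via Yarm)
Garth: 10  (via Wendle)
Fenn: 15  (via Garth)
Shortest route: Orton → Wendle → Garth → Fenn = 15 min.

15 min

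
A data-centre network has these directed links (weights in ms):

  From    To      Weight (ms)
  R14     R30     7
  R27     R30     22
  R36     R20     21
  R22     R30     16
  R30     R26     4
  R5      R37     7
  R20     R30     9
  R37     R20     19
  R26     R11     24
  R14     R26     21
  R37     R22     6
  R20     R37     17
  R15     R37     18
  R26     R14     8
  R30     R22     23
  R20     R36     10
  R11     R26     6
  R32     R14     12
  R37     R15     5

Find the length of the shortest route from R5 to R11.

57 ms

Compare a few routes:
R5 → R37 → R22 → R30 → R26 → R11: 7+6+16+4+24 = 57
R5 → R37 → R20 → R30 → R26 → R11: 7+19+9+4+24 = 63
The minimum is 57 ms via R5 → R37 → R22 → R30 → R26 → R11.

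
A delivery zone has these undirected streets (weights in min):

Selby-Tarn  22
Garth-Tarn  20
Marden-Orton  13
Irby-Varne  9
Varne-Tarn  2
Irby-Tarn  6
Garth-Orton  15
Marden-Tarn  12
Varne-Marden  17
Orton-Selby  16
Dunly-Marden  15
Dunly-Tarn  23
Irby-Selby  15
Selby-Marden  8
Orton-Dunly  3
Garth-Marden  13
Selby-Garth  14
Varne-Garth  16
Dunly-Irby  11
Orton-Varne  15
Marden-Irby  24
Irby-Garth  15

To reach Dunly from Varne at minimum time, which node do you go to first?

Enumerating some paths:
Varne–Tarn–Irby–Dunly: 2+6+11 = 19
Varne–Irby–Dunly: 9+11 = 20
Varne–Orton–Dunly: 15+3 = 18
The minimum is 18 min via Varne–Orton–Dunly.
So from Varne the first move is to Orton.

Orton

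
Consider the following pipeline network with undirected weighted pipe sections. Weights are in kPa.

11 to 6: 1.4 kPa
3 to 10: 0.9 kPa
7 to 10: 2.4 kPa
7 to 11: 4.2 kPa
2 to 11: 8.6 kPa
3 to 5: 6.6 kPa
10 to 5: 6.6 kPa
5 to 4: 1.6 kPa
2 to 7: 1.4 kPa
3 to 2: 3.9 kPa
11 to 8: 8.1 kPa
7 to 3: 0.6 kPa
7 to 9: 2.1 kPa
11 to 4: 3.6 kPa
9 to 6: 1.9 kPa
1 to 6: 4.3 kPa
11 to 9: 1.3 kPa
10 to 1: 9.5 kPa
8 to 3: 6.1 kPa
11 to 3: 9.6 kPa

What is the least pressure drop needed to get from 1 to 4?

Shortest distances from 1:
1: 0
6: 4.3  (via 1)
11: 5.7  (via 6)
9: 6.2  (via 6)
7: 8.3  (via 9)
3: 8.9  (via 7)
4: 9.3  (via 11)
Shortest route: 1–6–11–4 = 9.3 kPa.

9.3 kPa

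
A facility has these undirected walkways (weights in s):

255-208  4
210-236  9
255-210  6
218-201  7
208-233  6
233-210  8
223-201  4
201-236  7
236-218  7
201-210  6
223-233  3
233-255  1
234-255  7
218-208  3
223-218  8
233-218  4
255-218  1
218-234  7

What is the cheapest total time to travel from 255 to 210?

Settle nodes by increasing distance from 255:
255: 0
218: 1  (via 255)
233: 1  (via 255)
208: 4  (via 255)
223: 4  (via 233)
210: 6  (via 255)
Shortest route: 255 → 210 = 6 s.

6 s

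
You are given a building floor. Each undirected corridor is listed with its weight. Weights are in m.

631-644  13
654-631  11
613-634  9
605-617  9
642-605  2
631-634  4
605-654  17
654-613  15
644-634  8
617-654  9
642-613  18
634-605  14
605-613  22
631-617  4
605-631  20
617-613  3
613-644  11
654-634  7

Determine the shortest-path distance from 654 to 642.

Enumerating some paths:
654–617–605–642: 9+9+2 = 20
654–605–642: 17+2 = 19
Cheapest is 654–605–642 at 19 m.

19 m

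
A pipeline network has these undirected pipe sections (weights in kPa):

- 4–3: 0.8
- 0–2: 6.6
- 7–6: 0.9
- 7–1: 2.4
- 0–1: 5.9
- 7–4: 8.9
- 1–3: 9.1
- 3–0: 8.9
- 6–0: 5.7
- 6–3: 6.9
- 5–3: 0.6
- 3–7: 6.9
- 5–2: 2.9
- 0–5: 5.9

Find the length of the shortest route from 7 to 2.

10.4 kPa

Running Dijkstra from 7:
7: 0
6: 0.9  (via 7)
1: 2.4  (via 7)
0: 6.6  (via 6)
3: 6.9  (via 7)
5: 7.5  (via 3)
4: 7.7  (via 3)
2: 10.4  (via 5)
Shortest route: 7 → 3 → 5 → 2 = 10.4 kPa.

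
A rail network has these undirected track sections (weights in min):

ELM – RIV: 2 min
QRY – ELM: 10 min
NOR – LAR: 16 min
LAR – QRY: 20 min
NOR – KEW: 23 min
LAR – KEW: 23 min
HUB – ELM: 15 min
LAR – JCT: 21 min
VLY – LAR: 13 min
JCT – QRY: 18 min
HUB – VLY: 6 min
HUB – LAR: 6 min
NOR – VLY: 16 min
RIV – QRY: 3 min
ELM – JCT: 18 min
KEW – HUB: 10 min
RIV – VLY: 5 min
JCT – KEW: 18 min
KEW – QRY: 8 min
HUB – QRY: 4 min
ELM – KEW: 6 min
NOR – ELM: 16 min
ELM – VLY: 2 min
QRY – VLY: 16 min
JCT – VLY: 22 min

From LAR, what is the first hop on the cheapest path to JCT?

Compare a few routes:
LAR → HUB → VLY → ELM → JCT: 6+6+2+18 = 32
LAR → HUB → QRY → JCT: 6+4+18 = 28
LAR → JCT: 21 = 21
The minimum is 21 min via LAR → JCT.
So from LAR the first move is to JCT.

JCT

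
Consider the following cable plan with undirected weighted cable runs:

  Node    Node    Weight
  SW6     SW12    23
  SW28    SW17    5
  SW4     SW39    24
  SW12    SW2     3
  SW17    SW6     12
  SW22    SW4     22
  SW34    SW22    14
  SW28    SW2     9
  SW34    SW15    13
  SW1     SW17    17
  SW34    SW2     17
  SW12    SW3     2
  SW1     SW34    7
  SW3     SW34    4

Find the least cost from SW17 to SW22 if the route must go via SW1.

38

Shortest SW17→SW1: SW17–SW1 = 17
Shortest SW1→SW22: SW1–SW34–SW22 = 21
Total via SW1: 17 + 21 = 38.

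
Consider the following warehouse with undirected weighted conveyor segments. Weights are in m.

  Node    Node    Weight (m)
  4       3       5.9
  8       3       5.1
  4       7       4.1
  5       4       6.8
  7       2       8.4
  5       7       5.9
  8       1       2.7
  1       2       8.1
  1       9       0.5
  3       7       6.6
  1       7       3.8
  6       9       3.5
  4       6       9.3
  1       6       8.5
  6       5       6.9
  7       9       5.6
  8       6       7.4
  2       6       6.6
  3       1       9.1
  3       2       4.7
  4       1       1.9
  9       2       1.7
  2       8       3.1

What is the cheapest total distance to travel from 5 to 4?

6.8 m

Compare a few routes:
5–7–1–4: 5.9+3.8+1.9 = 11.6
5–4: 6.8 = 6.8
5–6–9–1–4: 6.9+3.5+0.5+1.9 = 12.8
5–7–4: 5.9+4.1 = 10
The minimum is 6.8 m via 5–4.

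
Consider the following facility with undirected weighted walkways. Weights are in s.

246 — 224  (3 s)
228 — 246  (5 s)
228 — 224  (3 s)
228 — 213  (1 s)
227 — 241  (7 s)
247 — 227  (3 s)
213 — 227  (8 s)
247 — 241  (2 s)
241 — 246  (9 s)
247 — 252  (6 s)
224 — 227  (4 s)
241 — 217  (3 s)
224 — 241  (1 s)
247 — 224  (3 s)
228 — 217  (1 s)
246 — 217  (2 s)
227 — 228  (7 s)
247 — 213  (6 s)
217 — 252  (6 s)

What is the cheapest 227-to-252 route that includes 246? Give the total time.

15 s

Best 227 to 246: 227 → 224 → 246 costing 7
Shortest 246→252: 246 → 217 → 252 = 8
Total via 246: 7 + 8 = 15 s.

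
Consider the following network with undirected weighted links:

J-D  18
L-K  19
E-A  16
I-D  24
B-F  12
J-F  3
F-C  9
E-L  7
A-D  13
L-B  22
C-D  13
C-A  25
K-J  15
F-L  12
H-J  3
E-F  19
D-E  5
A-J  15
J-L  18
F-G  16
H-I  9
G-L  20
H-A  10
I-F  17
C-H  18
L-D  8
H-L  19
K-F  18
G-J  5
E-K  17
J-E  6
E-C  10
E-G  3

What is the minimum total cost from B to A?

Settle nodes by increasing distance from B:
B: 0
F: 12  (via B)
J: 15  (via F)
H: 18  (via J)
G: 20  (via J)
C: 21  (via F)
E: 21  (via J)
L: 22  (via B)
D: 26  (via E)
I: 27  (via H)
A: 28  (via H)
Shortest route: B → F → J → H → A = 28.

28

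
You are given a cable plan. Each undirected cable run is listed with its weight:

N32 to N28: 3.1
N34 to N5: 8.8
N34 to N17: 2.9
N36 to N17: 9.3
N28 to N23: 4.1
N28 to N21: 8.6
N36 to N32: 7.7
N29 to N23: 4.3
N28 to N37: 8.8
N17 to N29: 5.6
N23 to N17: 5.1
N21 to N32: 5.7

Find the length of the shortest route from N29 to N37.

17.2

Running Dijkstra from N29:
N29: 0
N23: 4.3  (via N29)
N17: 5.6  (via N29)
N28: 8.4  (via N23)
N34: 8.5  (via N17)
N32: 11.5  (via N28)
N36: 14.9  (via N17)
N21: 17  (via N28)
N37: 17.2  (via N28)
Shortest route: N29 → N23 → N28 → N37 = 17.2.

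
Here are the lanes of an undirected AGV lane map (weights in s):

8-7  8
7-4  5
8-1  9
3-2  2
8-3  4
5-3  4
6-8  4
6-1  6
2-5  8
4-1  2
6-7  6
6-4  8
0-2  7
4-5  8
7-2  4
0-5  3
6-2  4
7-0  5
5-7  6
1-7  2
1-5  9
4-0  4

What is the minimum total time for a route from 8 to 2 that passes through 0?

18 s

Shortest 8→0: 8 → 3 → 5 → 0 = 11
Shortest 0→2: 0 → 2 = 7
Total via 0: 11 + 7 = 18 s.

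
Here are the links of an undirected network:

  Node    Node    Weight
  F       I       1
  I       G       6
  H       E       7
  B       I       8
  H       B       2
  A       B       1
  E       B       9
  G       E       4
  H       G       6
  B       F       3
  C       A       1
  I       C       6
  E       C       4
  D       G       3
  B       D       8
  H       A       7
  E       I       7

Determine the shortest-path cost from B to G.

8

Running Dijkstra from B:
B: 0
A: 1  (via B)
C: 2  (via A)
H: 2  (via B)
F: 3  (via B)
I: 4  (via F)
E: 6  (via C)
D: 8  (via B)
G: 8  (via H)
Shortest route: B–H–G = 8.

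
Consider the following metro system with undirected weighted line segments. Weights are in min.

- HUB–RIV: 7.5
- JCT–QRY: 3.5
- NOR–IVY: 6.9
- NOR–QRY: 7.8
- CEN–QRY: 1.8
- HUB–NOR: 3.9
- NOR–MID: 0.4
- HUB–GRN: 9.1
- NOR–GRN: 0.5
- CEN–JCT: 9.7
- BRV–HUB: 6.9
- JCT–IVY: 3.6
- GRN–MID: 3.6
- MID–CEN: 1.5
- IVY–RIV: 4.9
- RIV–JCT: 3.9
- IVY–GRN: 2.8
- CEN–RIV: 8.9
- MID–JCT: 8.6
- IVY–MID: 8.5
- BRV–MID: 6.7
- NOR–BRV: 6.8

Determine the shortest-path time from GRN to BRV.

7.3 min

Settle nodes by increasing distance from GRN:
GRN: 0
NOR: 0.5  (via GRN)
MID: 0.9  (via NOR)
CEN: 2.4  (via MID)
IVY: 2.8  (via GRN)
QRY: 4.2  (via CEN)
HUB: 4.4  (via NOR)
JCT: 6.4  (via IVY)
BRV: 7.3  (via NOR)
Shortest route: GRN → NOR → BRV = 7.3 min.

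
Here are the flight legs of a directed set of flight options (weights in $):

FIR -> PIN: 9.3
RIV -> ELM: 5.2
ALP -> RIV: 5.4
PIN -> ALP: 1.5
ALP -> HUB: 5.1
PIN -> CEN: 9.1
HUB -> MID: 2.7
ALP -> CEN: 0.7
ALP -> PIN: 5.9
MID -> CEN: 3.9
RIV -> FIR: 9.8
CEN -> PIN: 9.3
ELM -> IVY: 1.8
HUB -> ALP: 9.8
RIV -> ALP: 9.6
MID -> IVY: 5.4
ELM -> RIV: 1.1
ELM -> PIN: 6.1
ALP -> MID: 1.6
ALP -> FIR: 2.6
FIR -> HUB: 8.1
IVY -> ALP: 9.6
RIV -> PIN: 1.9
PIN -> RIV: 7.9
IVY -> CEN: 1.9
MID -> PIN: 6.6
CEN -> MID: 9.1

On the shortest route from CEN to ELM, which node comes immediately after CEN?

Candidate routes:
CEN–PIN–RIV–ELM: 9.3+7.9+5.2 = 22.4
CEN–PIN–ALP–RIV–ELM: 9.3+1.5+5.4+5.2 = 21.4
Cheapest is CEN–PIN–ALP–RIV–ELM at $21.4.
So from CEN the first move is to PIN.

PIN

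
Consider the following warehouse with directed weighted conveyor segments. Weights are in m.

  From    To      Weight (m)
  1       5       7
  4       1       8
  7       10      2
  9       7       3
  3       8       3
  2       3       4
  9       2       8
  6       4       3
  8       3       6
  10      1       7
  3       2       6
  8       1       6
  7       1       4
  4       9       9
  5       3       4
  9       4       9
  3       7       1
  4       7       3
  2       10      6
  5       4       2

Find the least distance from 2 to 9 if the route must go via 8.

31 m

Best 2 to 8: 2–3–8 costing 7
Best 8 to 9: 8–1–5–4–9 costing 24
Total via 8: 7 + 24 = 31 m.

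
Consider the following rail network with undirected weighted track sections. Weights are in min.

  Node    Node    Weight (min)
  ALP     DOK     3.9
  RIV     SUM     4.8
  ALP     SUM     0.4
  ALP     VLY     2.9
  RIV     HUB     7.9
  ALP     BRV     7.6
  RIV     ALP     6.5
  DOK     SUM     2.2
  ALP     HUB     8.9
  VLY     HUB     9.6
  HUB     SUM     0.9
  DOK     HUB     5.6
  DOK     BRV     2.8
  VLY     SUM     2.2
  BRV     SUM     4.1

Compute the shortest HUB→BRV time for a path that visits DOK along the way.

5.9 min

Best HUB to DOK: HUB–SUM–DOK costing 3.1
Shortest DOK→BRV: DOK–BRV = 2.8
Total via DOK: 3.1 + 2.8 = 5.9 min.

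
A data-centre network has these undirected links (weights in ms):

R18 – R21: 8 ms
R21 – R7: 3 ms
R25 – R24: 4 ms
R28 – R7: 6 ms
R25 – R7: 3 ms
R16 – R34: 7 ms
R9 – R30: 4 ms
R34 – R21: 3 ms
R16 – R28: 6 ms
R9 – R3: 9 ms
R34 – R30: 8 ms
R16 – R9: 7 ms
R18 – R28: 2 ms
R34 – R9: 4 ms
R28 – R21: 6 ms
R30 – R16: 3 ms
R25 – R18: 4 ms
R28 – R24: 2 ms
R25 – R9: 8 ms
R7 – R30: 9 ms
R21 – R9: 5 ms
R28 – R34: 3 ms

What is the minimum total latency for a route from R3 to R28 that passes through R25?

Best R3 to R25: R3 → R9 → R25 costing 17
Best R25 to R28: R25 → R18 → R28 costing 6
Total via R25: 17 + 6 = 23 ms.

23 ms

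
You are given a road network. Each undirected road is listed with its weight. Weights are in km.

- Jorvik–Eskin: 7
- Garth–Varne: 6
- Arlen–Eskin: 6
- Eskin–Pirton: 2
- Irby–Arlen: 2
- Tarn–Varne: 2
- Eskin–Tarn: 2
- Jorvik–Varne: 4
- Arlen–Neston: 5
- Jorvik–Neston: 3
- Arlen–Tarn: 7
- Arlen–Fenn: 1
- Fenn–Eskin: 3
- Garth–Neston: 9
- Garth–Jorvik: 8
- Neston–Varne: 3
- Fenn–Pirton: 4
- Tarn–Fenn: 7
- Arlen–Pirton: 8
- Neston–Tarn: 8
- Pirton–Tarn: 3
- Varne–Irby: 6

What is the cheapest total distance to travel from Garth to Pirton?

11 km

Shortest distances from Garth:
Garth: 0
Varne: 6  (via Garth)
Tarn: 8  (via Varne)
Jorvik: 8  (via Garth)
Neston: 9  (via Garth)
Eskin: 10  (via Tarn)
Pirton: 11  (via Tarn)
Shortest route: Garth → Varne → Tarn → Pirton = 11 km.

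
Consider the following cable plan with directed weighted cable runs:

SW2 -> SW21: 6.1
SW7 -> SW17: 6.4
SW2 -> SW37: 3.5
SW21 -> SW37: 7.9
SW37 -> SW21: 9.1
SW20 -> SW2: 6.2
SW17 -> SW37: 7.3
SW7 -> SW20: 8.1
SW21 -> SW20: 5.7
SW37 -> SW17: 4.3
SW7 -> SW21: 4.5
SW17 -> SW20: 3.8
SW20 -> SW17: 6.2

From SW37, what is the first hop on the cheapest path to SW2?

Enumerating some paths:
SW37 → SW21 → SW20 → SW2: 9.1+5.7+6.2 = 21
SW37 → SW17 → SW20 → SW2: 4.3+3.8+6.2 = 14.3
The minimum is 14.3 via SW37 → SW17 → SW20 → SW2.
So from SW37 the first move is to SW17.

SW17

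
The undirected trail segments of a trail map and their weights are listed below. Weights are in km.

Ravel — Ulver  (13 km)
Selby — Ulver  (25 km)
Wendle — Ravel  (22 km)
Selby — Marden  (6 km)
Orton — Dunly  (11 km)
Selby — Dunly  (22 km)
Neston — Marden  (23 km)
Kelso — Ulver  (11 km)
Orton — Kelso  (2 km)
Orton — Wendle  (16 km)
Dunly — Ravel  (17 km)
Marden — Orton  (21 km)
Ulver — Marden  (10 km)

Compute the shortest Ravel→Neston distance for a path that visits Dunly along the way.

Shortest Ravel→Dunly: Ravel–Dunly = 17
Best Dunly to Neston: Dunly–Selby–Marden–Neston costing 51
Total via Dunly: 17 + 51 = 68 km.

68 km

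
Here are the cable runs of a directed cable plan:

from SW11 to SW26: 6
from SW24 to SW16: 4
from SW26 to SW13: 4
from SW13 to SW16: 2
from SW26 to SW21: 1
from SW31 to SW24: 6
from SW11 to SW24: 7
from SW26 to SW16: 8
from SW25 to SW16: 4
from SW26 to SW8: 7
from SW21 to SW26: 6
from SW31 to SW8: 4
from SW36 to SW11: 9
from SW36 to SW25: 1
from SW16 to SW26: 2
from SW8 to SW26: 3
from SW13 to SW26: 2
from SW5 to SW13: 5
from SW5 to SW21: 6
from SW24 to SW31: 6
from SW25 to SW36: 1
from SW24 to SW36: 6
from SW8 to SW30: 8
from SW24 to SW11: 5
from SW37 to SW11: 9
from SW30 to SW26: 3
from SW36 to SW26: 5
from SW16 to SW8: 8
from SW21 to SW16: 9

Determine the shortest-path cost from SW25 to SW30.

20

Shortest distances from SW25:
SW25: 0
SW36: 1  (via SW25)
SW16: 4  (via SW25)
SW26: 6  (via SW36)
SW21: 7  (via SW26)
SW11: 10  (via SW36)
SW13: 10  (via SW26)
SW8: 12  (via SW16)
SW24: 17  (via SW11)
SW30: 20  (via SW8)
Shortest route: SW25 → SW16 → SW8 → SW30 = 20.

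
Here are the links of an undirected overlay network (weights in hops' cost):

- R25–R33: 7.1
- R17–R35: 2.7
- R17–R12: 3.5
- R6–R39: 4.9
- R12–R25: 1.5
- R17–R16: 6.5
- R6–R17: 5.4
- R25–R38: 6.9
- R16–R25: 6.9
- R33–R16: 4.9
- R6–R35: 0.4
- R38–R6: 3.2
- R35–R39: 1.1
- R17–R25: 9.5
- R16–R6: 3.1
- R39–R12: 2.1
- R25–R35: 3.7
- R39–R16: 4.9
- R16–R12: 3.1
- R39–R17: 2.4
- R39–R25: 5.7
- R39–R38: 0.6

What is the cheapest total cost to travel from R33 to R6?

8 hops' cost

Compare a few routes:
R33–R16–R6: 4.9+3.1 = 8
R33–R25–R35–R6: 7.1+3.7+0.4 = 11.2
The minimum is 8 hops' cost via R33–R16–R6.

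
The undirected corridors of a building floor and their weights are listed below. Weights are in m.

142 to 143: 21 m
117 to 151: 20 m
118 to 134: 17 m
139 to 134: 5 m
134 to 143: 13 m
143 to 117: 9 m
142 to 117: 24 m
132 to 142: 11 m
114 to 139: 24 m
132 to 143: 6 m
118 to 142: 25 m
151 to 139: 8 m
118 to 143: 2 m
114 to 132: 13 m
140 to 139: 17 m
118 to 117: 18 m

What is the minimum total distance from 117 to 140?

Shortest distances from 117:
117: 0
143: 9  (via 117)
118: 11  (via 143)
132: 15  (via 143)
151: 20  (via 117)
134: 22  (via 143)
142: 24  (via 117)
139: 27  (via 134)
114: 28  (via 132)
140: 44  (via 139)
Shortest route: 117–143–134–139–140 = 44 m.

44 m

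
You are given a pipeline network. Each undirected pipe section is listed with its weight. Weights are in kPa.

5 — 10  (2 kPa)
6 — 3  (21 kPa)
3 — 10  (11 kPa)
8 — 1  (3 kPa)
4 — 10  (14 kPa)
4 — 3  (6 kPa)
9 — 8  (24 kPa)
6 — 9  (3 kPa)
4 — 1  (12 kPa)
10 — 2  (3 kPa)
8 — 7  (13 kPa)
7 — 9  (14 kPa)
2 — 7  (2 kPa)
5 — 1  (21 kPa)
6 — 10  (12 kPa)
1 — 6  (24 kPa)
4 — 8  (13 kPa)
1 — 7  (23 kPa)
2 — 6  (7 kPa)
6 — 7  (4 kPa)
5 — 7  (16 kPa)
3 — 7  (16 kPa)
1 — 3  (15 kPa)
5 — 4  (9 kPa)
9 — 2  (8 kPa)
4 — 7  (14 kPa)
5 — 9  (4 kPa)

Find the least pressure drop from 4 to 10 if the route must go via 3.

17 kPa

Shortest 4→3: 4–3 = 6
Best 3 to 10: 3–10 costing 11
Total via 3: 6 + 11 = 17 kPa.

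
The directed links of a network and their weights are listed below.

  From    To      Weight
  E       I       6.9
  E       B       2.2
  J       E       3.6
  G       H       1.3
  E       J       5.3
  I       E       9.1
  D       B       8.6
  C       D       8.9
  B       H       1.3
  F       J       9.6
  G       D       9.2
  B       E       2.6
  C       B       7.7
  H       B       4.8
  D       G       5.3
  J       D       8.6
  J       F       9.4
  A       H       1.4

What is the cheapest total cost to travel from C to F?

Candidate routes:
C–D–G–H–B–E–J–F: 8.9+5.3+1.3+4.8+2.6+5.3+9.4 = 37.6
C–D–B–E–J–F: 8.9+8.6+2.6+5.3+9.4 = 34.8
C–B–E–J–F: 7.7+2.6+5.3+9.4 = 25
Cheapest is C–B–E–J–F at 25.

25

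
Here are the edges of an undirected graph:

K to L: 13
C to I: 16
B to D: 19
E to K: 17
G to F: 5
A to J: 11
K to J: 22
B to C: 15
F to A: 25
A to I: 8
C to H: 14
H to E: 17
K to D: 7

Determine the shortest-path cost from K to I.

41

Settle nodes by increasing distance from K:
K: 0
D: 7  (via K)
L: 13  (via K)
E: 17  (via K)
J: 22  (via K)
B: 26  (via D)
A: 33  (via J)
H: 34  (via E)
C: 41  (via B)
I: 41  (via A)
Shortest route: K → J → A → I = 41.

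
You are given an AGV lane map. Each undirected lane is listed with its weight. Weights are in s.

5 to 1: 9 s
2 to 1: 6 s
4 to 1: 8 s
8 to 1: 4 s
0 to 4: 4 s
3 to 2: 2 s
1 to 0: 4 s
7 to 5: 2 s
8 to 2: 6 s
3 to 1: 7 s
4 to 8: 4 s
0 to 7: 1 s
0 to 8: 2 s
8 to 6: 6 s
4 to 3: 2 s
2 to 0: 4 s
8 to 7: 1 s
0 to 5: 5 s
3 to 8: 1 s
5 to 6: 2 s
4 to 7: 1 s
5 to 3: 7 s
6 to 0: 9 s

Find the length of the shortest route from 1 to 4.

6 s

Running Dijkstra from 1:
1: 0
0: 4  (via 1)
8: 4  (via 1)
3: 5  (via 8)
7: 5  (via 0)
2: 6  (via 1)
4: 6  (via 7)
Shortest route: 1 → 0 → 7 → 4 = 6 s.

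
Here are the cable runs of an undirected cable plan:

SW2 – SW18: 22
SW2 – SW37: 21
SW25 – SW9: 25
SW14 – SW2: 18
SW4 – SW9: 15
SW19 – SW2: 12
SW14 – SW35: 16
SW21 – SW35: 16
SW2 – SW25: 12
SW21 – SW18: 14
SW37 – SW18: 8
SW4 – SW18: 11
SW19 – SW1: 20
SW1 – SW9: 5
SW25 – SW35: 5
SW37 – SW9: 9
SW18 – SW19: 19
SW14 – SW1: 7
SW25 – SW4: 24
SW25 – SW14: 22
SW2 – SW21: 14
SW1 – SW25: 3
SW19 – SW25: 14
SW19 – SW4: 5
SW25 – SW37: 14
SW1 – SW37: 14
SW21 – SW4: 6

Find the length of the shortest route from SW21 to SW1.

Enumerating some paths:
SW21 - SW4 - SW19 - SW25 - SW1: 6+5+14+3 = 28
SW21 - SW35 - SW25 - SW1: 16+5+3 = 24
SW21 - SW4 - SW9 - SW1: 6+15+5 = 26
The minimum is 24 via SW21 - SW35 - SW25 - SW1.

24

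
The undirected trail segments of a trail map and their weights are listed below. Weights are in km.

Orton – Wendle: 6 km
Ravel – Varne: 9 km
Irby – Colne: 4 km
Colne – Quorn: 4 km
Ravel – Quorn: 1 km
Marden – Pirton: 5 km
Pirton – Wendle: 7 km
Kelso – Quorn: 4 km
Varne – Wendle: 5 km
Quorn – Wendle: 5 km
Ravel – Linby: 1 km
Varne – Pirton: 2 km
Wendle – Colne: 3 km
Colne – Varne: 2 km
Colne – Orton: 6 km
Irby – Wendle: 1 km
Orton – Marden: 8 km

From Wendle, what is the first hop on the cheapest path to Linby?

Compare a few routes:
Wendle → Irby → Colne → Quorn → Ravel → Linby: 1+4+4+1+1 = 11
Wendle → Colne → Quorn → Ravel → Linby: 3+4+1+1 = 9
Wendle → Quorn → Ravel → Linby: 5+1+1 = 7
Wendle → Varne → Colne → Quorn → Ravel → Linby: 5+2+4+1+1 = 13
Cheapest is Wendle → Quorn → Ravel → Linby at 7 km.
So from Wendle the first move is to Quorn.

Quorn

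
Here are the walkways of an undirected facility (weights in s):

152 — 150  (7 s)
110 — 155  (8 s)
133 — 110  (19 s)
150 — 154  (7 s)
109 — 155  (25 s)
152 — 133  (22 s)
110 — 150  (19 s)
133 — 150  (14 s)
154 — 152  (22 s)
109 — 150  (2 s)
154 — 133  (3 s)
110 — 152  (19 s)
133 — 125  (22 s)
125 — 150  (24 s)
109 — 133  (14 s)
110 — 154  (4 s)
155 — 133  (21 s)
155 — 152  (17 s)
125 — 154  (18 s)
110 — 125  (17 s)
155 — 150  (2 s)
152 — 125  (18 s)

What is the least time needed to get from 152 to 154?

Settle nodes by increasing distance from 152:
152: 0
150: 7  (via 152)
155: 9  (via 150)
109: 9  (via 150)
154: 14  (via 150)
Shortest route: 152–150–154 = 14 s.

14 s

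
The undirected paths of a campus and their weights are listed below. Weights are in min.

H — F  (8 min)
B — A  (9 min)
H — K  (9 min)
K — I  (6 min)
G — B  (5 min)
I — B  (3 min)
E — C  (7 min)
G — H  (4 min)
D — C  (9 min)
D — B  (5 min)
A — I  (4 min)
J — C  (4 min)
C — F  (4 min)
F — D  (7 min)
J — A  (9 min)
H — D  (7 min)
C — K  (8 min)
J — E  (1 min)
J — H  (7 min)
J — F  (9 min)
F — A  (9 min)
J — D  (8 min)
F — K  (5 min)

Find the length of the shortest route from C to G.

Shortest distances from C:
C: 0
F: 4  (via C)
J: 4  (via C)
E: 5  (via J)
K: 8  (via C)
D: 9  (via C)
H: 11  (via J)
A: 13  (via F)
B: 14  (via D)
I: 14  (via K)
G: 15  (via H)
Shortest route: C → J → H → G = 15 min.

15 min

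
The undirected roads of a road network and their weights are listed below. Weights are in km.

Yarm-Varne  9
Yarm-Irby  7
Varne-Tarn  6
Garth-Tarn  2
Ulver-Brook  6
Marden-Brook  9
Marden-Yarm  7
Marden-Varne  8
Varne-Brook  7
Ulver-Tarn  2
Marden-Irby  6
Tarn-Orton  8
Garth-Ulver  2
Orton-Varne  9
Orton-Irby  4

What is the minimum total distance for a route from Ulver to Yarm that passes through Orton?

Shortest Ulver→Orton: Ulver–Tarn–Orton = 10
Shortest Orton→Yarm: Orton–Irby–Yarm = 11
Total via Orton: 10 + 11 = 21 km.

21 km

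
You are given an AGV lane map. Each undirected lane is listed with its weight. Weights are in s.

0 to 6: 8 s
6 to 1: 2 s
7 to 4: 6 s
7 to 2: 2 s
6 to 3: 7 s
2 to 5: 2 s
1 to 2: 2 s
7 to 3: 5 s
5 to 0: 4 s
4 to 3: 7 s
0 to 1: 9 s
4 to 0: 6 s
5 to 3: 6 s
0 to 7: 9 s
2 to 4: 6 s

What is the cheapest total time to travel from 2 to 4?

Compare a few routes:
2 - 4: 6 = 6
2 - 5 - 0 - 4: 2+4+6 = 12
2 - 7 - 3 - 4: 2+5+7 = 14
2 - 7 - 4: 2+6 = 8
Cheapest is 2 - 4 at 6 s.

6 s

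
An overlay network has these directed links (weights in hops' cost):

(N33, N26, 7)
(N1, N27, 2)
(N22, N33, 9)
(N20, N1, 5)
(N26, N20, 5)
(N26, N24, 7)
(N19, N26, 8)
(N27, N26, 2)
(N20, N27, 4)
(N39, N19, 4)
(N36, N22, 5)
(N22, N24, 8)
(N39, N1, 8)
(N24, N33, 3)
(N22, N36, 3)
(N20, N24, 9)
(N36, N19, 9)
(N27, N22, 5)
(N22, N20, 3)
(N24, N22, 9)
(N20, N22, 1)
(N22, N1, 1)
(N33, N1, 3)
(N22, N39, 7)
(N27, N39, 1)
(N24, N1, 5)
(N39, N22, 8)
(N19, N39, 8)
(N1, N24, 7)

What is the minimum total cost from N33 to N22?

Compare a few routes:
N33 → N1 → N27 → N39 → N22: 3+2+1+8 = 14
N33 → N26 → N20 → N22: 7+5+1 = 13
N33 → N1 → N27 → N26 → N20 → N22: 3+2+2+5+1 = 13
N33 → N1 → N27 → N22: 3+2+5 = 10
Cheapest is N33 → N1 → N27 → N22 at 10 hops' cost.

10 hops' cost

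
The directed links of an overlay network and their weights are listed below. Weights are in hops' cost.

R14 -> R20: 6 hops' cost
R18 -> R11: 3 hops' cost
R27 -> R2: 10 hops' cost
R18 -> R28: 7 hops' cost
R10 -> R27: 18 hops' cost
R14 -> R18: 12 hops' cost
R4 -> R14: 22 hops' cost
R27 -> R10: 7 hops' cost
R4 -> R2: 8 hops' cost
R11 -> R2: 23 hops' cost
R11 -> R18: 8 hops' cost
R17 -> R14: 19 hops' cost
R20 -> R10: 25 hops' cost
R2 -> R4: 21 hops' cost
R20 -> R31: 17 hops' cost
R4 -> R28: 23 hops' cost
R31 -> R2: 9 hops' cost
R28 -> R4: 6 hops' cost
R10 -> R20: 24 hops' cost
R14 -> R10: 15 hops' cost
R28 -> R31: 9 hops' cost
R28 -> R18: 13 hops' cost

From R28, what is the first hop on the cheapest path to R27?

R4

Enumerating some paths:
R28 → R4 → R14 → R20 → R10 → R27: 6+22+6+25+18 = 77
R28 → R4 → R14 → R10 → R27: 6+22+15+18 = 61
R28 → R31 → R2 → R4 → R14 → R10 → R27: 9+9+21+22+15+18 = 94
R28 → R31 → R2 → R4 → R14 → R20 → R10 → R27: 9+9+21+22+6+25+18 = 110
Cheapest is R28 → R4 → R14 → R10 → R27 at 61 hops' cost.
So from R28 the first move is to R4.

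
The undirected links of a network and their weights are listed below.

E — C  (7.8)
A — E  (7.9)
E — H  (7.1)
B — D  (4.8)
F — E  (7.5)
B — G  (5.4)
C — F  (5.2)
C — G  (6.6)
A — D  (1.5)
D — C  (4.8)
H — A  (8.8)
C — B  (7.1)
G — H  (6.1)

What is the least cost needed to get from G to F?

Compare a few routes:
G → B → D → C → F: 5.4+4.8+4.8+5.2 = 20.2
G → H → E → F: 6.1+7.1+7.5 = 20.7
G → C → F: 6.6+5.2 = 11.8
G → B → C → F: 5.4+7.1+5.2 = 17.7
The minimum is 11.8 via G → C → F.

11.8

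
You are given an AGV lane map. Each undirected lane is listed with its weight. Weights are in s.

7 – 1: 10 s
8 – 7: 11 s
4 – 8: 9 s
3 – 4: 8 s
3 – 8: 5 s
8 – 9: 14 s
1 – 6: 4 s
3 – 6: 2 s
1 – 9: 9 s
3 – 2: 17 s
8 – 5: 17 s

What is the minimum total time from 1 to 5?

28 s

Enumerating some paths:
1 - 7 - 8 - 5: 10+11+17 = 38
1 - 9 - 8 - 5: 9+14+17 = 40
1 - 6 - 3 - 4 - 8 - 5: 4+2+8+9+17 = 40
1 - 6 - 3 - 8 - 5: 4+2+5+17 = 28
Cheapest is 1 - 6 - 3 - 8 - 5 at 28 s.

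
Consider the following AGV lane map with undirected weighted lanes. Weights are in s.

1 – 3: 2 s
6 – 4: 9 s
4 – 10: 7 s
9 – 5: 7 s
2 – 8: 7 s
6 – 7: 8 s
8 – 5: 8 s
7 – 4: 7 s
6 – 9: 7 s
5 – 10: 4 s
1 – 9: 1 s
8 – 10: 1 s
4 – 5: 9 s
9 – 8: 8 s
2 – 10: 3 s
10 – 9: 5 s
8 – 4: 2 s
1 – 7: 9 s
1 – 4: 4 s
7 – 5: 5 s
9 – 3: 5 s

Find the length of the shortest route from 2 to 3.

11 s

Settle nodes by increasing distance from 2:
2: 0
10: 3  (via 2)
8: 4  (via 10)
4: 6  (via 8)
5: 7  (via 10)
9: 8  (via 10)
1: 9  (via 9)
3: 11  (via 1)
Shortest route: 2 → 10 → 9 → 1 → 3 = 11 s.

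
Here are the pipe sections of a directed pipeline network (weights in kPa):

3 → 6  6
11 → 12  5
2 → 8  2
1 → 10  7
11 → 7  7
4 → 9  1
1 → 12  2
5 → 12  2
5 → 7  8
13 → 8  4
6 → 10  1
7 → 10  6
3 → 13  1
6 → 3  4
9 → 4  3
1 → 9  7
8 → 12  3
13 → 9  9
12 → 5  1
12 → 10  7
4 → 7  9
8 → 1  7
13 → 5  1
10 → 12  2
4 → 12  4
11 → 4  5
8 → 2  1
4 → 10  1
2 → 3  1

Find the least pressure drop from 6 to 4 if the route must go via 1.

26 kPa

Best 6 to 1: 6 → 3 → 13 → 8 → 1 costing 16
Shortest 1→4: 1 → 9 → 4 = 10
Total via 1: 16 + 10 = 26 kPa.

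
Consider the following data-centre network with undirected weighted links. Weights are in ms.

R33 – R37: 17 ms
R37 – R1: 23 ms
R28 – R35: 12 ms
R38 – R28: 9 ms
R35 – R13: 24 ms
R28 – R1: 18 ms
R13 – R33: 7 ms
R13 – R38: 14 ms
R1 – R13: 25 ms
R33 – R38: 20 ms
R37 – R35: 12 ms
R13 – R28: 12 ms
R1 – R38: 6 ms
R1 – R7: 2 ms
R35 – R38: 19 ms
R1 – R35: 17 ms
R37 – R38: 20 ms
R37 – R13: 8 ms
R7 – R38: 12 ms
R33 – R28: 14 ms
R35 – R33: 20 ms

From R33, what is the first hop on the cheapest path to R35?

Candidate routes:
R33–R28–R35: 14+12 = 26
R33–R35: 20 = 20
Cheapest is R33–R35 at 20 ms.
So from R33 the first move is to R35.

R35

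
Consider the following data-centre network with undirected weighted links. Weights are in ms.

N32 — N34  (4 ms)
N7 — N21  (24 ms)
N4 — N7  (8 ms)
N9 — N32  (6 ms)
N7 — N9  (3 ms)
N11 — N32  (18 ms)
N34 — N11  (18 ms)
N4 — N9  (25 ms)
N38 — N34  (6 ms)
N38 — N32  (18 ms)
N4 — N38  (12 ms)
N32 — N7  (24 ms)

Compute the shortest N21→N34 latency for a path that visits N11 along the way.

69 ms

Shortest N21→N11: N21–N7–N9–N32–N11 = 51
Best N11 to N34: N11–N34 costing 18
Total via N11: 51 + 18 = 69 ms.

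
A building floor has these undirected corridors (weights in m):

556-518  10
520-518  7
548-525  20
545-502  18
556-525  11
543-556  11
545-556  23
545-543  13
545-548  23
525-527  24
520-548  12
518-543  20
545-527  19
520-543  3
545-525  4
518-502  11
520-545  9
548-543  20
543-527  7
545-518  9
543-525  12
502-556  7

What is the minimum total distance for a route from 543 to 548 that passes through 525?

32 m

Best 543 to 525: 543 → 525 costing 12
Best 525 to 548: 525 → 548 costing 20
Total via 525: 12 + 20 = 32 m.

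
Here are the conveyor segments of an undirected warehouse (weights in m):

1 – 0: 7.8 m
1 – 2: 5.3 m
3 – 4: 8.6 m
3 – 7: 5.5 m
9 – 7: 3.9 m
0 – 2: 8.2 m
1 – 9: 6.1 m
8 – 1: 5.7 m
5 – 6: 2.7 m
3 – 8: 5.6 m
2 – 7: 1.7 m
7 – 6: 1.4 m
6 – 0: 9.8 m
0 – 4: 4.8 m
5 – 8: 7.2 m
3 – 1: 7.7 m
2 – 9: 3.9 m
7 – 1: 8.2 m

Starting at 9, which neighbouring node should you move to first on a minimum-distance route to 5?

7

Candidate routes:
9 → 2 → 7 → 6 → 5: 3.9+1.7+1.4+2.7 = 9.7
9 → 1 → 2 → 7 → 6 → 5: 6.1+5.3+1.7+1.4+2.7 = 17.2
9 → 1 → 7 → 6 → 5: 6.1+8.2+1.4+2.7 = 18.4
9 → 7 → 6 → 5: 3.9+1.4+2.7 = 8
Cheapest is 9 → 7 → 6 → 5 at 8 m.
So from 9 the first move is to 7.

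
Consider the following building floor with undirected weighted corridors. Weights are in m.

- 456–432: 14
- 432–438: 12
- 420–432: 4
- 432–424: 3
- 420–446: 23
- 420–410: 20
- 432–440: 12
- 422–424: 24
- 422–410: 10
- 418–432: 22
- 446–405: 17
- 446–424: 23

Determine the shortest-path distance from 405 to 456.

Running Dijkstra from 405:
405: 0
446: 17  (via 405)
420: 40  (via 446)
424: 40  (via 446)
432: 43  (via 424)
438: 55  (via 432)
440: 55  (via 432)
456: 57  (via 432)
Shortest route: 405–446–424–432–456 = 57 m.

57 m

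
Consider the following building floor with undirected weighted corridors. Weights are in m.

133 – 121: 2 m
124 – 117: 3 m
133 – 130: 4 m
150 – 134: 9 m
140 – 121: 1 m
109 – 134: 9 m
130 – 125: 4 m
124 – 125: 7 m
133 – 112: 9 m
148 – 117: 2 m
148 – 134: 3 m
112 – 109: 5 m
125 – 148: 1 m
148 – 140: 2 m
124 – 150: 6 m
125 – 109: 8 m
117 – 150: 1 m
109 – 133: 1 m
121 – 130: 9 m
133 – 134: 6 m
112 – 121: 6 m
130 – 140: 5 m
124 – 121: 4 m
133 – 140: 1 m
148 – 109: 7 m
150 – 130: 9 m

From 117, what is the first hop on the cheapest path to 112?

Enumerating some paths:
117 → 148 → 140 → 133 → 121 → 112: 2+2+1+2+6 = 13
117 → 148 → 140 → 121 → 133 → 109 → 112: 2+2+1+2+1+5 = 13
117 → 148 → 140 → 121 → 112: 2+2+1+6 = 11
The minimum is 11 m via 117 → 148 → 140 → 121 → 112.
So from 117 the first move is to 148.

148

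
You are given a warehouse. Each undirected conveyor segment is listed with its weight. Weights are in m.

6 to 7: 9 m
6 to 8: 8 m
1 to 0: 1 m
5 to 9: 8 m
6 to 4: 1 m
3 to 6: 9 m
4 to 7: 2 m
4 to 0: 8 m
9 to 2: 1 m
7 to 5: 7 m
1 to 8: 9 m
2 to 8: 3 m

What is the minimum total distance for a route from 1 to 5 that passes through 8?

21 m

Shortest 1→8: 1 → 8 = 9
Shortest 8→5: 8 → 2 → 9 → 5 = 12
Total via 8: 9 + 12 = 21 m.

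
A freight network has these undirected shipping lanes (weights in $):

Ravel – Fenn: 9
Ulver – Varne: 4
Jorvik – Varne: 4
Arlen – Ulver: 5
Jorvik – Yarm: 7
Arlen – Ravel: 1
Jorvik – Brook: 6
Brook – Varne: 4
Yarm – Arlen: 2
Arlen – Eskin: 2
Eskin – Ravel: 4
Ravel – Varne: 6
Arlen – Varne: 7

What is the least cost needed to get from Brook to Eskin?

$13

Compare a few routes:
Brook - Varne - Arlen - Ravel - Eskin: 4+7+1+4 = 16
Brook - Varne - Ravel - Eskin: 4+6+4 = 14
Brook - Varne - Ulver - Arlen - Eskin: 4+4+5+2 = 15
Brook - Varne - Arlen - Eskin: 4+7+2 = 13
The minimum is $13 via Brook - Varne - Arlen - Eskin.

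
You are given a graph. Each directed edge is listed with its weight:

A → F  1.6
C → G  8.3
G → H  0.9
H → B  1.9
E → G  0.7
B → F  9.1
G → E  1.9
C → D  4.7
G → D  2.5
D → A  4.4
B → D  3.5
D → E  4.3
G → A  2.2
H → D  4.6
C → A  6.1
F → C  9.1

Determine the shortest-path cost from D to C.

15.1

Compare a few routes:
D–E–G–H–B–F–C: 4.3+0.7+0.9+1.9+9.1+9.1 = 26
D–A–F–C: 4.4+1.6+9.1 = 15.1
D–E–G–A–F–C: 4.3+0.7+2.2+1.6+9.1 = 17.9
Cheapest is D–A–F–C at 15.1.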